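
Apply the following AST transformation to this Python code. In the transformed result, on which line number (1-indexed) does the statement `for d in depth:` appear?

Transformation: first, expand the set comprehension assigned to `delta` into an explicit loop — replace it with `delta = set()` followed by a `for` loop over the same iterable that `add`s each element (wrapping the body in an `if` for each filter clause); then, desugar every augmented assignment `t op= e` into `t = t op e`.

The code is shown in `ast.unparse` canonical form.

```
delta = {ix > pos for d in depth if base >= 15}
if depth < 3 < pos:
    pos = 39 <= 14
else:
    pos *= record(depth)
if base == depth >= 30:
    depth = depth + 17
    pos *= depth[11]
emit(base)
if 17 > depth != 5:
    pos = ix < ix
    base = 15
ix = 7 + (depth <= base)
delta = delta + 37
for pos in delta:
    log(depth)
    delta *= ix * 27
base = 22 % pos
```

Transformed code:
delta = set()
for d in depth:
    if base >= 15:
        delta.add(ix > pos)
if depth < 3 < pos:
    pos = 39 <= 14
else:
    pos = pos * record(depth)
if base == depth >= 30:
    depth = depth + 17
    pos = pos * depth[11]
emit(base)
if 17 > depth != 5:
    pos = ix < ix
    base = 15
ix = 7 + (depth <= base)
delta = delta + 37
for pos in delta:
    log(depth)
    delta = delta * (ix * 27)
base = 22 % pos

2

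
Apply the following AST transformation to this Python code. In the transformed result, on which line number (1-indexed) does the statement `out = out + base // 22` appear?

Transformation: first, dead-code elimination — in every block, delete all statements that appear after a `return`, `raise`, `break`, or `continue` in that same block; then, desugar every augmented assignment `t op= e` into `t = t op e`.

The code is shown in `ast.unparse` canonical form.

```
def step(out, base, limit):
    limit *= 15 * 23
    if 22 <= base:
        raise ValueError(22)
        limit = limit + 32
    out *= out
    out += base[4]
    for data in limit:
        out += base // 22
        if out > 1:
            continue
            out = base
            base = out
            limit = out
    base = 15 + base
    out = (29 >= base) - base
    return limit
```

8

Transformed code:
def step(out, base, limit):
    limit = limit * (15 * 23)
    if 22 <= base:
        raise ValueError(22)
    out = out * out
    out = out + base[4]
    for data in limit:
        out = out + base // 22
        if out > 1:
            continue
    base = 15 + base
    out = (29 >= base) - base
    return limit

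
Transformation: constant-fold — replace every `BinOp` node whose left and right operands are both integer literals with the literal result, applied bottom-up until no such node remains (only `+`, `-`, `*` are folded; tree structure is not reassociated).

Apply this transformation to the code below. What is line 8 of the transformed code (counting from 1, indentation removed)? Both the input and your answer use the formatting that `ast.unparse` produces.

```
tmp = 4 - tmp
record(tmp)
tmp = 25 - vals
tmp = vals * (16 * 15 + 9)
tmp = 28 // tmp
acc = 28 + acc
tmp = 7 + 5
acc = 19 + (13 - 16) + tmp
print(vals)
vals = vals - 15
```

Transformed code:
tmp = 4 - tmp
record(tmp)
tmp = 25 - vals
tmp = vals * 249
tmp = 28 // tmp
acc = 28 + acc
tmp = 12
acc = 16 + tmp
print(vals)
vals = vals - 15

acc = 16 + tmp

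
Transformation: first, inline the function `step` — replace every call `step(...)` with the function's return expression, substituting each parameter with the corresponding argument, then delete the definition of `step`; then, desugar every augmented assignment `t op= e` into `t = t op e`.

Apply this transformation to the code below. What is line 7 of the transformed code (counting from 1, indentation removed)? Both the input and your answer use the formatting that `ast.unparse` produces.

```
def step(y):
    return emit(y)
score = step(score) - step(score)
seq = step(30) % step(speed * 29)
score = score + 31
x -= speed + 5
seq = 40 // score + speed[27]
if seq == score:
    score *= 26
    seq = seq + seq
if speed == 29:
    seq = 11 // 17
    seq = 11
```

score = score * 26

Transformed code:
score = emit(score) - emit(score)
seq = emit(30) % emit(speed * 29)
score = score + 31
x = x - (speed + 5)
seq = 40 // score + speed[27]
if seq == score:
    score = score * 26
    seq = seq + seq
if speed == 29:
    seq = 11 // 17
    seq = 11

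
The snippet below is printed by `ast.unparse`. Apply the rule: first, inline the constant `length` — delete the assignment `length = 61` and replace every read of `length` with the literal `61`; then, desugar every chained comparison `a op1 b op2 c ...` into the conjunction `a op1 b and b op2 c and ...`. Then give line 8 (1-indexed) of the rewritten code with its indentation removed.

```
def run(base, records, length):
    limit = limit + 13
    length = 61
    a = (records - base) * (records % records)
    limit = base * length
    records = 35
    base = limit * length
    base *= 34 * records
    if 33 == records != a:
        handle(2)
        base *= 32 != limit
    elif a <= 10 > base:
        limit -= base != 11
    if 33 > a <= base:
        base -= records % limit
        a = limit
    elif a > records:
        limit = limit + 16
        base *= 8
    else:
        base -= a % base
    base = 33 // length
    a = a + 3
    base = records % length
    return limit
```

Transformed code:
def run(base, records, length):
    limit = limit + 13
    a = (records - base) * (records % records)
    limit = base * 61
    records = 35
    base = limit * 61
    base *= 34 * records
    if 33 == records and records != a:
        handle(2)
        base *= 32 != limit
    elif a <= 10 and 10 > base:
        limit -= base != 11
    if 33 > a and a <= base:
        base -= records % limit
        a = limit
    elif a > records:
        limit = limit + 16
        base *= 8
    else:
        base -= a % base
    base = 33 // 61
    a = a + 3
    base = records % 61
    return limit

if 33 == records and records != a:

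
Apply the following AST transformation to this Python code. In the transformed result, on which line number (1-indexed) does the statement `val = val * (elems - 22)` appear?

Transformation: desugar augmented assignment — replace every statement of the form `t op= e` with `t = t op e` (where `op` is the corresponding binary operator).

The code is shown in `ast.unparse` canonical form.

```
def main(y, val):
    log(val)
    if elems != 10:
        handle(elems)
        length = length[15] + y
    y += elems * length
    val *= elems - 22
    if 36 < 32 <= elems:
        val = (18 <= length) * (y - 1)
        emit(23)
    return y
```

Transformed code:
def main(y, val):
    log(val)
    if elems != 10:
        handle(elems)
        length = length[15] + y
    y = y + elems * length
    val = val * (elems - 22)
    if 36 < 32 <= elems:
        val = (18 <= length) * (y - 1)
        emit(23)
    return y

7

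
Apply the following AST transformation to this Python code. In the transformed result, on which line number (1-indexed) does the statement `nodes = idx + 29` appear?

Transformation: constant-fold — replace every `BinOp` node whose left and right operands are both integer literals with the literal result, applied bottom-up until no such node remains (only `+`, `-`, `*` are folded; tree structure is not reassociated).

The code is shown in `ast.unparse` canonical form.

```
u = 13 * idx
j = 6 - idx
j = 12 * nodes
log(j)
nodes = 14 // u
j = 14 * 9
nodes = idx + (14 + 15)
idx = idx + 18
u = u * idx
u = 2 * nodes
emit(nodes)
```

Transformed code:
u = 13 * idx
j = 6 - idx
j = 12 * nodes
log(j)
nodes = 14 // u
j = 126
nodes = idx + 29
idx = idx + 18
u = u * idx
u = 2 * nodes
emit(nodes)

7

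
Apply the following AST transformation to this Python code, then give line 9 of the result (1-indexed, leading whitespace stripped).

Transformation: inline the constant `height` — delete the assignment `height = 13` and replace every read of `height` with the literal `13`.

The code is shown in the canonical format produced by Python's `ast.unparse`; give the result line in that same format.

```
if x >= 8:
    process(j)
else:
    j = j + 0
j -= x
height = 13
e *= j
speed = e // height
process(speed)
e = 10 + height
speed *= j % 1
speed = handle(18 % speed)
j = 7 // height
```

Transformed code:
if x >= 8:
    process(j)
else:
    j = j + 0
j -= x
e *= j
speed = e // 13
process(speed)
e = 10 + 13
speed *= j % 1
speed = handle(18 % speed)
j = 7 // 13

e = 10 + 13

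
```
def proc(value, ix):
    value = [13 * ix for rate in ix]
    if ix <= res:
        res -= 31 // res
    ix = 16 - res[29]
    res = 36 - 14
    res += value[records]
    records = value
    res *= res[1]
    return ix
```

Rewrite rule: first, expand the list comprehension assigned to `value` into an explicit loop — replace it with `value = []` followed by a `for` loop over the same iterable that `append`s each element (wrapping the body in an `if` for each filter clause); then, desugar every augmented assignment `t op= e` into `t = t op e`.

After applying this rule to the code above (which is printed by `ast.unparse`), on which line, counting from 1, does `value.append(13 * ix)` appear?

Transformed code:
def proc(value, ix):
    value = []
    for rate in ix:
        value.append(13 * ix)
    if ix <= res:
        res = res - 31 // res
    ix = 16 - res[29]
    res = 36 - 14
    res = res + value[records]
    records = value
    res = res * res[1]
    return ix

4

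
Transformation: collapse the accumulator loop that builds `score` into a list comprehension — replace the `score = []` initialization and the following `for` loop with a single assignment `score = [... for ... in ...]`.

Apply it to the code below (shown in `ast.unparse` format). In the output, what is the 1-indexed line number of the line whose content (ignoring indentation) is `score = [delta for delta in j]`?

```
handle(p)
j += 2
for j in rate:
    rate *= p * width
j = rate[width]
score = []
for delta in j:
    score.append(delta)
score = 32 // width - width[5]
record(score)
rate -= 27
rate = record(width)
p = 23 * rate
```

6

Transformed code:
handle(p)
j += 2
for j in rate:
    rate *= p * width
j = rate[width]
score = [delta for delta in j]
score = 32 // width - width[5]
record(score)
rate -= 27
rate = record(width)
p = 23 * rate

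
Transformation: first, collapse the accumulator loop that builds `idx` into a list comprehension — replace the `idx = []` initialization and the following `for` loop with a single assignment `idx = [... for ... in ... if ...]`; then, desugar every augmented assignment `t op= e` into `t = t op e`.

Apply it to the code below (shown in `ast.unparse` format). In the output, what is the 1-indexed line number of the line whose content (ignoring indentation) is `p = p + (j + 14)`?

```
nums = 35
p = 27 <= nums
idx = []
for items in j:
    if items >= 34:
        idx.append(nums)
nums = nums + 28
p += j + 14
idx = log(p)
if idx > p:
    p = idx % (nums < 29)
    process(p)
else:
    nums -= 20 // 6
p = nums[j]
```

Transformed code:
nums = 35
p = 27 <= nums
idx = [nums for items in j if items >= 34]
nums = nums + 28
p = p + (j + 14)
idx = log(p)
if idx > p:
    p = idx % (nums < 29)
    process(p)
else:
    nums = nums - 20 // 6
p = nums[j]

5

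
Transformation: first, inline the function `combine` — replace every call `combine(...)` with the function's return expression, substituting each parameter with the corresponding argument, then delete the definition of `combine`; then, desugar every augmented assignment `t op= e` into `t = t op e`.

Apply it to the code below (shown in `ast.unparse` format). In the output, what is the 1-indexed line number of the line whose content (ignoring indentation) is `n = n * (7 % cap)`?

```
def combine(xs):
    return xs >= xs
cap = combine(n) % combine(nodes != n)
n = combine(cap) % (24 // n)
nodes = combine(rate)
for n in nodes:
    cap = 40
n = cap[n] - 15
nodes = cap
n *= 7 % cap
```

8

Transformed code:
cap = (n >= n) % ((nodes != n) >= (nodes != n))
n = (cap >= cap) % (24 // n)
nodes = rate >= rate
for n in nodes:
    cap = 40
n = cap[n] - 15
nodes = cap
n = n * (7 % cap)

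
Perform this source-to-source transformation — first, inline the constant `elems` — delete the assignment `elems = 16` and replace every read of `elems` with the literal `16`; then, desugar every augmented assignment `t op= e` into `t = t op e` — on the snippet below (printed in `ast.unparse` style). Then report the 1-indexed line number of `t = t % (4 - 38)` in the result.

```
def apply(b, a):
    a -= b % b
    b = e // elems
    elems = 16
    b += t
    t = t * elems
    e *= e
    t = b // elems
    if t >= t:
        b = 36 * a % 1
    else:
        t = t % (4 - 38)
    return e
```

11

Transformed code:
def apply(b, a):
    a = a - b % b
    b = e // 16
    b = b + t
    t = t * 16
    e = e * e
    t = b // 16
    if t >= t:
        b = 36 * a % 1
    else:
        t = t % (4 - 38)
    return e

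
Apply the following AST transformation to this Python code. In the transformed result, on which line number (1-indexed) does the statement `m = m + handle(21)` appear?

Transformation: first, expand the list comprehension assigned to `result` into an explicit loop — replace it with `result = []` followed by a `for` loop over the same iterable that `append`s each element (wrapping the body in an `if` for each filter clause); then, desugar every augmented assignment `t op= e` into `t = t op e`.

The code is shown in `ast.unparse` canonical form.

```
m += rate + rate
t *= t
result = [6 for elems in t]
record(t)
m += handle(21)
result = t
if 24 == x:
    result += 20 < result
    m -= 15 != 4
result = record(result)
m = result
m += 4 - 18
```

7

Transformed code:
m = m + (rate + rate)
t = t * t
result = []
for elems in t:
    result.append(6)
record(t)
m = m + handle(21)
result = t
if 24 == x:
    result = result + (20 < result)
    m = m - (15 != 4)
result = record(result)
m = result
m = m + (4 - 18)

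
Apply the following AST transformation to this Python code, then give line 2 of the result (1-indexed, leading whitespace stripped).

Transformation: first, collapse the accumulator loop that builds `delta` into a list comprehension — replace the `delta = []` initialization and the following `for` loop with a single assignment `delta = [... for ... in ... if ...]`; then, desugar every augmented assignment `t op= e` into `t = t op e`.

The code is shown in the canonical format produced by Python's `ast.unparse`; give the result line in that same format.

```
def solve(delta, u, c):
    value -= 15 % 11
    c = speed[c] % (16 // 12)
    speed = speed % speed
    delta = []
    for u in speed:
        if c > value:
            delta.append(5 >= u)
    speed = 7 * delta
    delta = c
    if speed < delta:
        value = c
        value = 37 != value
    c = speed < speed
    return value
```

Transformed code:
def solve(delta, u, c):
    value = value - 15 % 11
    c = speed[c] % (16 // 12)
    speed = speed % speed
    delta = [5 >= u for u in speed if c > value]
    speed = 7 * delta
    delta = c
    if speed < delta:
        value = c
        value = 37 != value
    c = speed < speed
    return value

value = value - 15 % 11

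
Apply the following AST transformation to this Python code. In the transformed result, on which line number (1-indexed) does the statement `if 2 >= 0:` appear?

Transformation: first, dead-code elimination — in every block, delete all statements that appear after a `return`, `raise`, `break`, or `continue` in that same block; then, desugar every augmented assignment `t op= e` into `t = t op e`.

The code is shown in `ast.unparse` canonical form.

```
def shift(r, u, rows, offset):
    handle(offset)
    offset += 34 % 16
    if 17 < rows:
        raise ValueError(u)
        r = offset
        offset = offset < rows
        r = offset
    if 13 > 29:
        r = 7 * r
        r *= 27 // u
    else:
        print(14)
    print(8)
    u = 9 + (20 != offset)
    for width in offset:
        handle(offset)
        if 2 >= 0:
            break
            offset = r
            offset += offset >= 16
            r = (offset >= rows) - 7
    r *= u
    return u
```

15

Transformed code:
def shift(r, u, rows, offset):
    handle(offset)
    offset = offset + 34 % 16
    if 17 < rows:
        raise ValueError(u)
    if 13 > 29:
        r = 7 * r
        r = r * (27 // u)
    else:
        print(14)
    print(8)
    u = 9 + (20 != offset)
    for width in offset:
        handle(offset)
        if 2 >= 0:
            break
    r = r * u
    return u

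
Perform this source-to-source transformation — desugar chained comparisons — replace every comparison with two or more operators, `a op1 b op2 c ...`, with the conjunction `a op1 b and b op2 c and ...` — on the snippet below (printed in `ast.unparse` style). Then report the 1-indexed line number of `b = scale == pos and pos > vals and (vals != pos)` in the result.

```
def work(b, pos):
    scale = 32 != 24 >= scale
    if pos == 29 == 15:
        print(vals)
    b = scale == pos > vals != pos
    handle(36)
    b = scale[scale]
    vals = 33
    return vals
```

Transformed code:
def work(b, pos):
    scale = 32 != 24 and 24 >= scale
    if pos == 29 and 29 == 15:
        print(vals)
    b = scale == pos and pos > vals and (vals != pos)
    handle(36)
    b = scale[scale]
    vals = 33
    return vals

5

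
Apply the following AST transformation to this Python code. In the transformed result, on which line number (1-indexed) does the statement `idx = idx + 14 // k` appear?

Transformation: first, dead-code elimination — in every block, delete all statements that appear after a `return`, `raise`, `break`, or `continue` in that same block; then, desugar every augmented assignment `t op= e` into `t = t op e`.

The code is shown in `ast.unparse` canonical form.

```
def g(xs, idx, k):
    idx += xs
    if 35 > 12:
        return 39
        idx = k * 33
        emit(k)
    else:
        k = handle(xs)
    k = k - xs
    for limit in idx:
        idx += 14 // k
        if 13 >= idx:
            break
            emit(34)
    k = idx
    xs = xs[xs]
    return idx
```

Transformed code:
def g(xs, idx, k):
    idx = idx + xs
    if 35 > 12:
        return 39
    else:
        k = handle(xs)
    k = k - xs
    for limit in idx:
        idx = idx + 14 // k
        if 13 >= idx:
            break
    k = idx
    xs = xs[xs]
    return idx

9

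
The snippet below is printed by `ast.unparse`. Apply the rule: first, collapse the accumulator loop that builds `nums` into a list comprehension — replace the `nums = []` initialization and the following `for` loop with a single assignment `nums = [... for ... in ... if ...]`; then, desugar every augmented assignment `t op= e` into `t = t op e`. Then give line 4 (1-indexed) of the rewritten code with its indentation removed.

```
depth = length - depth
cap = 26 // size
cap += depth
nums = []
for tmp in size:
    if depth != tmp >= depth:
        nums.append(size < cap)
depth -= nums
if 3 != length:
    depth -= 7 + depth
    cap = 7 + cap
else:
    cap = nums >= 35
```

nums = [size < cap for tmp in size if depth != tmp >= depth]

Transformed code:
depth = length - depth
cap = 26 // size
cap = cap + depth
nums = [size < cap for tmp in size if depth != tmp >= depth]
depth = depth - nums
if 3 != length:
    depth = depth - (7 + depth)
    cap = 7 + cap
else:
    cap = nums >= 35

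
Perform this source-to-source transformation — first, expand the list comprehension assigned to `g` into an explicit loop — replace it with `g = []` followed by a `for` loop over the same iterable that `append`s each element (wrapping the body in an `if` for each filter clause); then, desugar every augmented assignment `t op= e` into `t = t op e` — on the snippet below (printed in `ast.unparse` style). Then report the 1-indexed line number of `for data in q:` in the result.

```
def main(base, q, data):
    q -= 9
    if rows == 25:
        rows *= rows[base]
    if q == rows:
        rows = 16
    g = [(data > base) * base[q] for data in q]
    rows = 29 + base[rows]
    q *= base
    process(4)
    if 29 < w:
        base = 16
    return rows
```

Transformed code:
def main(base, q, data):
    q = q - 9
    if rows == 25:
        rows = rows * rows[base]
    if q == rows:
        rows = 16
    g = []
    for data in q:
        g.append((data > base) * base[q])
    rows = 29 + base[rows]
    q = q * base
    process(4)
    if 29 < w:
        base = 16
    return rows

8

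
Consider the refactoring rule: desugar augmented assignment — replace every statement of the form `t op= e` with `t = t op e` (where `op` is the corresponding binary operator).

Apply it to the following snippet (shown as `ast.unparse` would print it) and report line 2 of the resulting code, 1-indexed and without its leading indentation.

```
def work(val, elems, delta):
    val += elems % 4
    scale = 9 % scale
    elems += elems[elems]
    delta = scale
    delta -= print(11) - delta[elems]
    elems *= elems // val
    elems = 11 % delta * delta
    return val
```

Transformed code:
def work(val, elems, delta):
    val = val + elems % 4
    scale = 9 % scale
    elems = elems + elems[elems]
    delta = scale
    delta = delta - (print(11) - delta[elems])
    elems = elems * (elems // val)
    elems = 11 % delta * delta
    return val

val = val + elems % 4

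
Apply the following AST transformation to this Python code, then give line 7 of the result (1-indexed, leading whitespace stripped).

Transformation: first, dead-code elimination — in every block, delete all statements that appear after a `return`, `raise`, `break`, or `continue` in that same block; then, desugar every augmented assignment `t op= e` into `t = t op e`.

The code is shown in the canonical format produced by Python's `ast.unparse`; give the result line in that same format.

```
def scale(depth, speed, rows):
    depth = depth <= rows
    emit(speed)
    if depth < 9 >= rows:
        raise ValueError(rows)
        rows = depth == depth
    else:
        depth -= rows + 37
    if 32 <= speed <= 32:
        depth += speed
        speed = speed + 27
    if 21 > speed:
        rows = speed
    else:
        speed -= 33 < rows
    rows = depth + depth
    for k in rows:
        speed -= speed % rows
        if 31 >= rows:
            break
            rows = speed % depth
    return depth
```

Transformed code:
def scale(depth, speed, rows):
    depth = depth <= rows
    emit(speed)
    if depth < 9 >= rows:
        raise ValueError(rows)
    else:
        depth = depth - (rows + 37)
    if 32 <= speed <= 32:
        depth = depth + speed
        speed = speed + 27
    if 21 > speed:
        rows = speed
    else:
        speed = speed - (33 < rows)
    rows = depth + depth
    for k in rows:
        speed = speed - speed % rows
        if 31 >= rows:
            break
    return depth

depth = depth - (rows + 37)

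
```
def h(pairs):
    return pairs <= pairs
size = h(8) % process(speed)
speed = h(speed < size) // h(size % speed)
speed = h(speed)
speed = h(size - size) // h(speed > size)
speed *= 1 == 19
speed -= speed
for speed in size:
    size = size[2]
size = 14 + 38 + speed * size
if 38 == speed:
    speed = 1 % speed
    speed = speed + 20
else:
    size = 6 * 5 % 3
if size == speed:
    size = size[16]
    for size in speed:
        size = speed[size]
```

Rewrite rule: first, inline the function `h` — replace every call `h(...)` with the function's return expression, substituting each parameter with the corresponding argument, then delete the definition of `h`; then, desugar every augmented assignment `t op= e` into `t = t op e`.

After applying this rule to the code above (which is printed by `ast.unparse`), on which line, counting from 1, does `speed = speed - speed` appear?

Transformed code:
size = (8 <= 8) % process(speed)
speed = ((speed < size) <= (speed < size)) // (size % speed <= size % speed)
speed = speed <= speed
speed = (size - size <= size - size) // ((speed > size) <= (speed > size))
speed = speed * (1 == 19)
speed = speed - speed
for speed in size:
    size = size[2]
size = 14 + 38 + speed * size
if 38 == speed:
    speed = 1 % speed
    speed = speed + 20
else:
    size = 6 * 5 % 3
if size == speed:
    size = size[16]
    for size in speed:
        size = speed[size]

6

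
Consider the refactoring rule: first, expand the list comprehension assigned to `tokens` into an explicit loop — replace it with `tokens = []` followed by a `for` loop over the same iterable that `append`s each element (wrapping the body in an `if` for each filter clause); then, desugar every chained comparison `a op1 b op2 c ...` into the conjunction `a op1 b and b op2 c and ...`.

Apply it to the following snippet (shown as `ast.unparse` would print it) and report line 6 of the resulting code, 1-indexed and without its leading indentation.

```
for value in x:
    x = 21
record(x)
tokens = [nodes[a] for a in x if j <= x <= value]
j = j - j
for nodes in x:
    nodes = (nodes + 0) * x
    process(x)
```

if j <= x and x <= value:

Transformed code:
for value in x:
    x = 21
record(x)
tokens = []
for a in x:
    if j <= x and x <= value:
        tokens.append(nodes[a])
j = j - j
for nodes in x:
    nodes = (nodes + 0) * x
    process(x)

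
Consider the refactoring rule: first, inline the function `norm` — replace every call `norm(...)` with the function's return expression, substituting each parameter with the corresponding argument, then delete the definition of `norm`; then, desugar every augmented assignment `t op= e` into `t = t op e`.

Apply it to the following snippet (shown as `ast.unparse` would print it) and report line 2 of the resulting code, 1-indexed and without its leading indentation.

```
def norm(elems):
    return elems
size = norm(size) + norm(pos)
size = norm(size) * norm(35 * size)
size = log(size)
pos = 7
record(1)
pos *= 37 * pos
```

Transformed code:
size = size + pos
size = size * (35 * size)
size = log(size)
pos = 7
record(1)
pos = pos * (37 * pos)

size = size * (35 * size)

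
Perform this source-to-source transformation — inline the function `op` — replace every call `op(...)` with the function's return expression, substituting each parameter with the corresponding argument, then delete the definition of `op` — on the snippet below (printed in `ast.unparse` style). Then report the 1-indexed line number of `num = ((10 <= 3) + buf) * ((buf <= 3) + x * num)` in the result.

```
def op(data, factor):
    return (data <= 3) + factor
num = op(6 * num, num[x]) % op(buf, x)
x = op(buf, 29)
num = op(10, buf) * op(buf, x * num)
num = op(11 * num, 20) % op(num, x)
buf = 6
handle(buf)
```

Transformed code:
num = ((6 * num <= 3) + num[x]) % ((buf <= 3) + x)
x = (buf <= 3) + 29
num = ((10 <= 3) + buf) * ((buf <= 3) + x * num)
num = ((11 * num <= 3) + 20) % ((num <= 3) + x)
buf = 6
handle(buf)

3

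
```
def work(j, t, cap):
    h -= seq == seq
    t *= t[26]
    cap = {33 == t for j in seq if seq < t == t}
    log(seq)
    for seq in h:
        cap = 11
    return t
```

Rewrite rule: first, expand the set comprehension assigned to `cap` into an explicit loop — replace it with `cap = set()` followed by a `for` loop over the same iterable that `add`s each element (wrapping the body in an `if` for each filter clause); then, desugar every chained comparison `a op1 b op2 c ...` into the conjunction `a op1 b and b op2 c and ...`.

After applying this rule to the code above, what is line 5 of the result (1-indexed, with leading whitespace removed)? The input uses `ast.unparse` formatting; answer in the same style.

Transformed code:
def work(j, t, cap):
    h -= seq == seq
    t *= t[26]
    cap = set()
    for j in seq:
        if seq < t and t == t:
            cap.add(33 == t)
    log(seq)
    for seq in h:
        cap = 11
    return t

for j in seq:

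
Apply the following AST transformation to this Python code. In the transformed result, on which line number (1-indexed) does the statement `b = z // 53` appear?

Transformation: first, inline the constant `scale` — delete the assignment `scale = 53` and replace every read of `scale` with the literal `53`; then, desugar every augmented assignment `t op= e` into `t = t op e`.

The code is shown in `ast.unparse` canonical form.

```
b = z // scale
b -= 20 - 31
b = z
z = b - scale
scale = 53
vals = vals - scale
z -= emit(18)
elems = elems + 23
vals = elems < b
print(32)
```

Transformed code:
b = z // 53
b = b - (20 - 31)
b = z
z = b - 53
vals = vals - 53
z = z - emit(18)
elems = elems + 23
vals = elems < b
print(32)

1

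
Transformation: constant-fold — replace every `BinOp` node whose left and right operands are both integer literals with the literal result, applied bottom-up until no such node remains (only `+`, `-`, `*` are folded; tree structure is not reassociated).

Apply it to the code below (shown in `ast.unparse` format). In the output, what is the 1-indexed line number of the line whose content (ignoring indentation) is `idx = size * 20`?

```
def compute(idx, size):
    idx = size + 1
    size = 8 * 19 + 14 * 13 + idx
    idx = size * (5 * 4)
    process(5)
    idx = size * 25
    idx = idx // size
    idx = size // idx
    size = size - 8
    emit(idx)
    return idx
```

4

Transformed code:
def compute(idx, size):
    idx = size + 1
    size = 334 + idx
    idx = size * 20
    process(5)
    idx = size * 25
    idx = idx // size
    idx = size // idx
    size = size - 8
    emit(idx)
    return idx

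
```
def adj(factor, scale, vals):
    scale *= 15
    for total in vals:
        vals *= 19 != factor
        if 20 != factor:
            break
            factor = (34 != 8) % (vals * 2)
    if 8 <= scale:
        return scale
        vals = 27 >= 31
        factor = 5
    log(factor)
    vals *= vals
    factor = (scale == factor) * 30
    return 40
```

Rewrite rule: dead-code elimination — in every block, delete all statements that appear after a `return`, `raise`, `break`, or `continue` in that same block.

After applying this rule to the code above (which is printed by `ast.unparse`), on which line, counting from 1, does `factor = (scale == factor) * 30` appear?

Transformed code:
def adj(factor, scale, vals):
    scale *= 15
    for total in vals:
        vals *= 19 != factor
        if 20 != factor:
            break
    if 8 <= scale:
        return scale
    log(factor)
    vals *= vals
    factor = (scale == factor) * 30
    return 40

11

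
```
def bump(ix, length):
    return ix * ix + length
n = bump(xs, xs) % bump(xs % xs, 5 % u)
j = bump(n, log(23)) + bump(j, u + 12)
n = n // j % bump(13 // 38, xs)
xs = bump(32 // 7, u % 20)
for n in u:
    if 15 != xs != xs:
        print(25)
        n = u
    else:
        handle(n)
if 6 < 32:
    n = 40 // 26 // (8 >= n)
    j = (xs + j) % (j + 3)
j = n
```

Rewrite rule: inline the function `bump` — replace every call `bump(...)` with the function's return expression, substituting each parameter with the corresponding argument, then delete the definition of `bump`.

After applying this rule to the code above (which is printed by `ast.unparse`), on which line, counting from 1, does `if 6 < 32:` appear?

Transformed code:
n = (xs * xs + xs) % (xs % xs * (xs % xs) + 5 % u)
j = n * n + log(23) + (j * j + (u + 12))
n = n // j % (13 // 38 * (13 // 38) + xs)
xs = 32 // 7 * (32 // 7) + u % 20
for n in u:
    if 15 != xs != xs:
        print(25)
        n = u
    else:
        handle(n)
if 6 < 32:
    n = 40 // 26 // (8 >= n)
    j = (xs + j) % (j + 3)
j = n

11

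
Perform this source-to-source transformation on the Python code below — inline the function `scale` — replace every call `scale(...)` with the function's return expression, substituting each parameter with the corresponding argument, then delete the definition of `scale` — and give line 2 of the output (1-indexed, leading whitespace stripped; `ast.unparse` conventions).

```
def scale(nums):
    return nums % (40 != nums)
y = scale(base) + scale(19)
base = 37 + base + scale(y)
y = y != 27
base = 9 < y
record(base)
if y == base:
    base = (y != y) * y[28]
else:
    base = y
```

base = 37 + base + y % (40 != y)

Transformed code:
y = base % (40 != base) + 19 % (40 != 19)
base = 37 + base + y % (40 != y)
y = y != 27
base = 9 < y
record(base)
if y == base:
    base = (y != y) * y[28]
else:
    base = y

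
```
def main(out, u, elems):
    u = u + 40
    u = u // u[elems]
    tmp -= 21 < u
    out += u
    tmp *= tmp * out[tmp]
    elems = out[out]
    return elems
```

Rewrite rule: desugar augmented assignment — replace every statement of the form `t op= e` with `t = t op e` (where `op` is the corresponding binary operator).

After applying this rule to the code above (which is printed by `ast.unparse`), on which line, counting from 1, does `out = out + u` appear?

Transformed code:
def main(out, u, elems):
    u = u + 40
    u = u // u[elems]
    tmp = tmp - (21 < u)
    out = out + u
    tmp = tmp * (tmp * out[tmp])
    elems = out[out]
    return elems

5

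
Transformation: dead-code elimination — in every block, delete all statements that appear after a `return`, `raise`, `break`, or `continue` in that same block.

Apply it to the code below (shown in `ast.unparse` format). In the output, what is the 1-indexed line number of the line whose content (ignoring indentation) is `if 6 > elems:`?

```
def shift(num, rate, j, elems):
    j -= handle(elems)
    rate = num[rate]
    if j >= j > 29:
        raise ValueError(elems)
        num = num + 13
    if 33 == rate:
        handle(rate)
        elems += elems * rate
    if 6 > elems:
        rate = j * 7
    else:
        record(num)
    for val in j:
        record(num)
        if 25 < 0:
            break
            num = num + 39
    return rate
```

Transformed code:
def shift(num, rate, j, elems):
    j -= handle(elems)
    rate = num[rate]
    if j >= j > 29:
        raise ValueError(elems)
    if 33 == rate:
        handle(rate)
        elems += elems * rate
    if 6 > elems:
        rate = j * 7
    else:
        record(num)
    for val in j:
        record(num)
        if 25 < 0:
            break
    return rate

9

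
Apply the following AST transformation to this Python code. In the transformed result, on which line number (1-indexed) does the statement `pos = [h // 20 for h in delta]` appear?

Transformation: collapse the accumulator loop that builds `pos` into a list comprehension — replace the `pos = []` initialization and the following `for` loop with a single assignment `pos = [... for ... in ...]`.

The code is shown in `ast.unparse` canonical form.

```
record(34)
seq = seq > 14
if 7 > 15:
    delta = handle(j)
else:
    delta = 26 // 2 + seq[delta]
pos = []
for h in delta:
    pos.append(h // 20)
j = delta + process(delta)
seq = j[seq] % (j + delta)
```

Transformed code:
record(34)
seq = seq > 14
if 7 > 15:
    delta = handle(j)
else:
    delta = 26 // 2 + seq[delta]
pos = [h // 20 for h in delta]
j = delta + process(delta)
seq = j[seq] % (j + delta)

7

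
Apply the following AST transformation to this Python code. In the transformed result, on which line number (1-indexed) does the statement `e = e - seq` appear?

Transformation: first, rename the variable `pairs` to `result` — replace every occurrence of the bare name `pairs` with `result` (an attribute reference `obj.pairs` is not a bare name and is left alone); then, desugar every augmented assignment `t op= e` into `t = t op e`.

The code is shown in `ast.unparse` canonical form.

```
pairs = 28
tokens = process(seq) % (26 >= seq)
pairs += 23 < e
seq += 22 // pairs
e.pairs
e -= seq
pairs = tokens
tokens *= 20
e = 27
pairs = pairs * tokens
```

Transformed code:
result = 28
tokens = process(seq) % (26 >= seq)
result = result + (23 < e)
seq = seq + 22 // result
e.pairs
e = e - seq
result = tokens
tokens = tokens * 20
e = 27
result = result * tokens

6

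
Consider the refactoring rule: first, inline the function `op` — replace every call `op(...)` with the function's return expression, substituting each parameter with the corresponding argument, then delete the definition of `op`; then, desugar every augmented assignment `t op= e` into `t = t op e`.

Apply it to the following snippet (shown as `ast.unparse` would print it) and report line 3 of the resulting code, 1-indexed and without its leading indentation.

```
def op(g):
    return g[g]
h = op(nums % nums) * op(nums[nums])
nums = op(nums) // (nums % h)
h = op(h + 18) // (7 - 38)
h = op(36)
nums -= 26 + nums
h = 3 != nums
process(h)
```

Transformed code:
h = (nums % nums)[nums % nums] * nums[nums][nums[nums]]
nums = nums[nums] // (nums % h)
h = (h + 18)[h + 18] // (7 - 38)
h = 36[36]
nums = nums - (26 + nums)
h = 3 != nums
process(h)

h = (h + 18)[h + 18] // (7 - 38)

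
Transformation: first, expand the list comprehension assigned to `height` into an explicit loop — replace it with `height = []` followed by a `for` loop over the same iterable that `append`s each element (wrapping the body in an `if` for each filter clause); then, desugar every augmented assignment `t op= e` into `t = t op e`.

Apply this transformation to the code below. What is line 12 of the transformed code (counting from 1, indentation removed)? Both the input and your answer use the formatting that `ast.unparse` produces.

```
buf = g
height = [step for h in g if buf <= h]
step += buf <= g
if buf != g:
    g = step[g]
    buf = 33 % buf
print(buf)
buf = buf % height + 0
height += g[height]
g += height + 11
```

height = height + g[height]

Transformed code:
buf = g
height = []
for h in g:
    if buf <= h:
        height.append(step)
step = step + (buf <= g)
if buf != g:
    g = step[g]
    buf = 33 % buf
print(buf)
buf = buf % height + 0
height = height + g[height]
g = g + (height + 11)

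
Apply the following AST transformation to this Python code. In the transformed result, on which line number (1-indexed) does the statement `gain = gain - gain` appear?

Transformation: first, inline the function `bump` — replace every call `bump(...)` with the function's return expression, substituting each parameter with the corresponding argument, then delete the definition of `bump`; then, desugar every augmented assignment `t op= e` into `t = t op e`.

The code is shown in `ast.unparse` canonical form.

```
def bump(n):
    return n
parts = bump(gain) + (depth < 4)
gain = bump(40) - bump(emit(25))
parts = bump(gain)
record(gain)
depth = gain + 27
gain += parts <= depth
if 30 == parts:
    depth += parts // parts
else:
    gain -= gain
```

10

Transformed code:
parts = gain + (depth < 4)
gain = 40 - emit(25)
parts = gain
record(gain)
depth = gain + 27
gain = gain + (parts <= depth)
if 30 == parts:
    depth = depth + parts // parts
else:
    gain = gain - gain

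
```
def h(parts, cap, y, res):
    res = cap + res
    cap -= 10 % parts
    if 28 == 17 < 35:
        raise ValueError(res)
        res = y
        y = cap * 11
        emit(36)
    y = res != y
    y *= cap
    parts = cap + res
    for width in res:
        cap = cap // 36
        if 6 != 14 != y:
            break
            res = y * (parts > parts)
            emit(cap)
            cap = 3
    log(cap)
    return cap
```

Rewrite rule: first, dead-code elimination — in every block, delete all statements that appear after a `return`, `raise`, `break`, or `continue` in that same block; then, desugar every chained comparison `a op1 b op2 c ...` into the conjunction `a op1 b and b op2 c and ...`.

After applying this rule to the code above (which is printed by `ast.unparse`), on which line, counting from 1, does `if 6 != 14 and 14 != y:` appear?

11

Transformed code:
def h(parts, cap, y, res):
    res = cap + res
    cap -= 10 % parts
    if 28 == 17 and 17 < 35:
        raise ValueError(res)
    y = res != y
    y *= cap
    parts = cap + res
    for width in res:
        cap = cap // 36
        if 6 != 14 and 14 != y:
            break
    log(cap)
    return cap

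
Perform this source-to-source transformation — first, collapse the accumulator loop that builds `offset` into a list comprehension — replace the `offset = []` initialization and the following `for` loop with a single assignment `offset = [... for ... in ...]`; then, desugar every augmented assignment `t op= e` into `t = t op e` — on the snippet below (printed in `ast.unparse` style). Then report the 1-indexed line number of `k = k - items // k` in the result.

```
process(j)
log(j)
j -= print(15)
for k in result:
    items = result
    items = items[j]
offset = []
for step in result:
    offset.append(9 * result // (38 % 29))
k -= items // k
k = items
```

Transformed code:
process(j)
log(j)
j = j - print(15)
for k in result:
    items = result
    items = items[j]
offset = [9 * result // (38 % 29) for step in result]
k = k - items // k
k = items

8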